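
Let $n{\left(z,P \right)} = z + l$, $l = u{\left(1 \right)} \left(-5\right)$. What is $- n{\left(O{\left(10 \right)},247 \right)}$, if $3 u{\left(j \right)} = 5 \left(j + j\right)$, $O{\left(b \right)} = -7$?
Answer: $\frac{71}{3} \approx 23.667$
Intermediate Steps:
$u{\left(j \right)} = \frac{10 j}{3}$ ($u{\left(j \right)} = \frac{5 \left(j + j\right)}{3} = \frac{5 \cdot 2 j}{3} = \frac{10 j}{3}$)
$l = - \frac{50}{3}$ ($l = \frac{10}{3} \cdot 1 \left(-5\right) = \frac{10}{3} \left(-5\right) = - \frac{50}{3} \approx -16.667$)
$n{\left(z,P \right)} = - \frac{50}{3} + z$ ($n{\left(z,P \right)} = z - \frac{50}{3} = - \frac{50}{3} + z$)
$- n{\left(O{\left(10 \right)},247 \right)} = - (- \frac{50}{3} - 7) = \left(-1\right) \left(- \frac{71}{3}\right) = \frac{71}{3}$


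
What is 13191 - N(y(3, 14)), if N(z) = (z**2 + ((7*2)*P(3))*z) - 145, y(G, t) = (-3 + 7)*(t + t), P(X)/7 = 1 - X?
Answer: 22744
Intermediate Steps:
P(X) = 7 - 7*X (P(X) = 7*(1 - X) = 7 - 7*X)
y(G, t) = 8*t (y(G, t) = 4*(2*t) = 8*t)
N(z) = -145 + z**2 - 196*z (N(z) = (z**2 + ((7*2)*(7 - 7*3))*z) - 145 = (z**2 + (14*(7 - 21))*z) - 145 = (z**2 + (14*(-14))*z) - 145 = (z**2 - 196*z) - 145 = -145 + z**2 - 196*z)
13191 - N(y(3, 14)) = 13191 - (-145 + (8*14)**2 - 1568*14) = 13191 - (-145 + 112**2 - 196*112) = 13191 - (-145 + 12544 - 21952) = 13191 - 1*(-9553) = 13191 + 9553 = 22744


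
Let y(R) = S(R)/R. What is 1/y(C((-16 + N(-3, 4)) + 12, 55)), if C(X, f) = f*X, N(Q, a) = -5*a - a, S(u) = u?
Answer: 1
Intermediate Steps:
N(Q, a) = -6*a
C(X, f) = X*f
y(R) = 1 (y(R) = R/R = 1)
1/y(C((-16 + N(-3, 4)) + 12, 55)) = 1/1 = 1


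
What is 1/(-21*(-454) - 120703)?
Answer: -1/111169 ≈ -8.9953e-6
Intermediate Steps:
1/(-21*(-454) - 120703) = 1/(9534 - 120703) = 1/(-111169) = -1/111169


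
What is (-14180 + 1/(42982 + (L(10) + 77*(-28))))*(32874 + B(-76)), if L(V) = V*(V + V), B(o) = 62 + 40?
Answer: -9591872219352/20513 ≈ -4.6760e+8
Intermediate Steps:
B(o) = 102
L(V) = 2*V² (L(V) = V*(2*V) = 2*V²)
(-14180 + 1/(42982 + (L(10) + 77*(-28))))*(32874 + B(-76)) = (-14180 + 1/(42982 + (2*10² + 77*(-28))))*(32874 + 102) = (-14180 + 1/(42982 + (2*100 - 2156)))*32976 = (-14180 + 1/(42982 + (200 - 2156)))*32976 = (-14180 + 1/(42982 - 1956))*32976 = (-14180 + 1/41026)*32976 = -581748679/41026*32976 = -9591872219352/20513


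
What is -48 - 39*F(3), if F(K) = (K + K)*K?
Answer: -750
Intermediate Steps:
F(K) = 2*K² (F(K) = (2*K)*K = 2*K²)
-48 - 39*F(3) = -48 - 78*3² = -48 - 78*9 = -48 - 39*18 = -48 - 702 = -750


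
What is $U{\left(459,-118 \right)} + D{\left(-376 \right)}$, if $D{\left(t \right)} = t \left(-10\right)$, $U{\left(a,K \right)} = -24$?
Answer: $3736$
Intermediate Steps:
$D{\left(t \right)} = - 10 t$
$U{\left(459,-118 \right)} + D{\left(-376 \right)} = -24 - -3760 = -24 + 3760 = 3736$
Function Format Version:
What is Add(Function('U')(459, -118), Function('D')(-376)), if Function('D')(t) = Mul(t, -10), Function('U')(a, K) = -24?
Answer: 3736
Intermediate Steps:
Function('D')(t) = Mul(-10, t)
Add(Function('U')(459, -118), Function('D')(-376)) = Add(-24, Mul(-10, -376)) = Add(-24, 3760) = 3736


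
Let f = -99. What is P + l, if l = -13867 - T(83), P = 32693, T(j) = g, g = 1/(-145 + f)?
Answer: 4593545/244 ≈ 18826.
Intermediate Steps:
g = -1/244 (g = 1/(-145 - 99) = 1/(-244) = -1/244 ≈ -0.0040984)
T(j) = -1/244
l = -3383547/244 (l = -13867 - 1*(-1/244) = -13867 + 1/244 = -3383547/244 ≈ -13867.)
P + l = 32693 - 3383547/244 = 4593545/244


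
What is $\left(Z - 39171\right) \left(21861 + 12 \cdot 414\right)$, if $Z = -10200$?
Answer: $-1324574559$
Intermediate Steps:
$\left(Z - 39171\right) \left(21861 + 12 \cdot 414\right) = \left(-10200 - 39171\right) \left(21861 + 12 \cdot 414\right) = - 49371 \left(21861 + 4968\right) = \left(-49371\right) 26829 = -1324574559$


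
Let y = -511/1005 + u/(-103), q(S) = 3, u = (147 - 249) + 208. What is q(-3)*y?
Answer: -159163/34505 ≈ -4.6128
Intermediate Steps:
u = 106 (u = -102 + 208 = 106)
y = -159163/103515 (y = -511/1005 + 106/(-103) = -511*1/1005 + 106*(-1/103) = -511/1005 - 106/103 = -159163/103515 ≈ -1.5376)
q(-3)*y = 3*(-159163/103515) = -159163/34505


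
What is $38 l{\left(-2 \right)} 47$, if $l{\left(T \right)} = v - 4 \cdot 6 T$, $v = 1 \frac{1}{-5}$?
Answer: $\frac{426854}{5} \approx 85371.0$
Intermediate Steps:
$v = - \frac{1}{5}$ ($v = 1 \left(- \frac{1}{5}\right) = - \frac{1}{5} \approx -0.2$)
$l{\left(T \right)} = - \frac{1}{5} - 24 T$ ($l{\left(T \right)} = - \frac{1}{5} - 4 \cdot 6 T = - \frac{1}{5} - 24 T$)
$38 l{\left(-2 \right)} 47 = 38 \left(- \frac{1}{5} - -48\right) 47 = 38 \left(- \frac{1}{5} + 48\right) 47 = 38 \cdot \frac{239}{5} \cdot 47 = \frac{9082}{5} \cdot 47 = \frac{426854}{5}$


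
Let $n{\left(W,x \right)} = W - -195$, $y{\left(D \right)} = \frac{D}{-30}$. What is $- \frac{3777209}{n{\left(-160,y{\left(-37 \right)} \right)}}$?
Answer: $- \frac{3777209}{35} \approx -1.0792 \cdot 10^{5}$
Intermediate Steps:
$y{\left(D \right)} = - \frac{D}{30}$ ($y{\left(D \right)} = D \left(- \frac{1}{30}\right) = - \frac{D}{30}$)
$n{\left(W,x \right)} = 195 + W$ ($n{\left(W,x \right)} = W + 195 = 195 + W$)
$- \frac{3777209}{n{\left(-160,y{\left(-37 \right)} \right)}} = - \frac{3777209}{195 - 160} = - \frac{3777209}{35}$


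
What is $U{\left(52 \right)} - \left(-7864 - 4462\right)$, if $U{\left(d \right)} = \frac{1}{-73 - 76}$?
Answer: $\frac{1836573}{149} \approx 12326.0$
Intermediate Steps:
$U{\left(d \right)} = - \frac{1}{149}$ ($U{\left(d \right)} = \frac{1}{-149} = - \frac{1}{149}$)
$U{\left(52 \right)} - \left(-7864 - 4462\right) = - \frac{1}{149} - \left(-7864 - 4462\right) = - \frac{1}{149} - -12326 = - \frac{1}{149} + 12326 = \frac{1836573}{149}$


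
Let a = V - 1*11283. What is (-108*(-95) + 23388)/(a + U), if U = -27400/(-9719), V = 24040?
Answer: 109008304/41337561 ≈ 2.6370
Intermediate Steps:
U = 27400/9719 (U = -27400*(-1/9719) = 27400/9719 ≈ 2.8192)
a = 12757 (a = 24040 - 1*11283 = 24040 - 11283 = 12757)
(-108*(-95) + 23388)/(a + U) = (-108*(-95) + 23388)/(12757 + 27400/9719) = (10260 + 23388)/(124012683/9719) = 33648*(9719/124012683) = 109008304/41337561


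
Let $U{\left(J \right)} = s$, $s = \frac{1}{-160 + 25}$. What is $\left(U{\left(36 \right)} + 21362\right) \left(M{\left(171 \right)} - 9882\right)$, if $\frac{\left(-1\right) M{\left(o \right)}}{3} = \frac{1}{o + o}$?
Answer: $- \frac{3248819738081}{15390} \approx -2.111 \cdot 10^{8}$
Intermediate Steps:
$s = - \frac{1}{135}$ ($s = \frac{1}{-135} = - \frac{1}{135} \approx -0.0074074$)
$U{\left(J \right)} = - \frac{1}{135}$
$M{\left(o \right)} = - \frac{3}{2 o}$ ($M{\left(o \right)} = - \frac{3}{o + o} = - \frac{3}{2 o}$)
$\left(U{\left(36 \right)} + 21362\right) \left(M{\left(171 \right)} - 9882\right) = \left(- \frac{1}{135} + 21362\right) \left(- \frac{3}{2 \cdot 171} - 9882\right) = \frac{2883869 \left(\left(- \frac{3}{2}\right) \frac{1}{171} - 9882\right)}{135} = \frac{2883869 \left(- \frac{1}{114} - 9882\right)}{135} = \frac{2883869}{135} \left(- \frac{1126549}{114}\right) = - \frac{3248819738081}{15390}$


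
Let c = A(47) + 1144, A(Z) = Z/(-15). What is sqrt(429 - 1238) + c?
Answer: 17113/15 + I*sqrt(809) ≈ 1140.9 + 28.443*I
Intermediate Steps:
A(Z) = -Z/15 (A(Z) = Z*(-1/15) = -Z/15)
c = 17113/15 (c = -1/15*47 + 1144 = -47/15 + 1144 = 17113/15 ≈ 1140.9)
sqrt(429 - 1238) + c = sqrt(429 - 1238) + 17113/15 = sqrt(-809) + 17113/15 = I*sqrt(809) + 17113/15 = 17113/15 + I*sqrt(809)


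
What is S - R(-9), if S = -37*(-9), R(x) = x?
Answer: 342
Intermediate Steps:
S = 333
S - R(-9) = 333 - 1*(-9) = 333 + 9 = 342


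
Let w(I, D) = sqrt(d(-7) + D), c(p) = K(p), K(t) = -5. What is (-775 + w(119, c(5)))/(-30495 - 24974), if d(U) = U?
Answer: 775/55469 - 2*I*sqrt(3)/55469 ≈ 0.013972 - 6.2451e-5*I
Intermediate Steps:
c(p) = -5
w(I, D) = sqrt(-7 + D)
(-775 + w(119, c(5)))/(-30495 - 24974) = (-775 + sqrt(-7 - 5))/(-30495 - 24974) = (-775 + sqrt(-12))/(-55469) = (-775 + 2*I*sqrt(3))*(-1/55469) = 775/55469 - 2*I*sqrt(3)/55469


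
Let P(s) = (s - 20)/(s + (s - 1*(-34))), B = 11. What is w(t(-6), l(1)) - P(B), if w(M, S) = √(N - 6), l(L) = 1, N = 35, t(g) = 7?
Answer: 9/56 + √29 ≈ 5.5459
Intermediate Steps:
P(s) = (-20 + s)/(34 + 2*s) (P(s) = (-20 + s)/(s + (s + 34)) = (-20 + s)/(s + (34 + s)) = (-20 + s)/(34 + 2*s))
w(M, S) = √29 (w(M, S) = √(35 - 6) = √29)
w(t(-6), l(1)) - P(B) = √29 - (-20 + 11)/(2*(17 + 11)) = √29 - (-9)/(2*28) = √29 - 1*(-9/56) = √29 + 9/56 = 9/56 + √29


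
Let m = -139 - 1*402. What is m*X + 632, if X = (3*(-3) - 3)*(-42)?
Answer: -272032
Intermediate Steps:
X = 504 (X = (-9 - 3)*(-42) = -12*(-42) = 504)
m = -541 (m = -139 - 402 = -541)
m*X + 632 = -541*504 + 632 = -272664 + 632 = -272032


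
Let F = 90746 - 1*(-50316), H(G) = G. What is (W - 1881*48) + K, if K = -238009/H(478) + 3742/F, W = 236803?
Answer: 4922793925829/33713818 ≈ 1.4602e+5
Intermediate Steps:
F = 141062 (F = 90746 + 50316 = 141062)
K = -16786118441/33713818 (K = -238009/478 + 3742/141062 = -238009*1/478 + 3742*(1/141062) = -238009/478 + 1871/70531 = -16786118441/33713818 ≈ -497.90)
(W - 1881*48) + K = (236803 - 1881*48) - 16786118441/33713818 = (236803 - 90288) - 16786118441/33713818 = 146515 - 16786118441/33713818 = 4922793925829/33713818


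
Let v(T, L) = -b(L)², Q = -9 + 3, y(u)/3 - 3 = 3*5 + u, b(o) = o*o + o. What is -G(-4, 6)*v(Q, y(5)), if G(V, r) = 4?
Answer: 93315600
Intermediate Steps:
b(o) = o + o² (b(o) = o² + o = o + o²)
y(u) = 54 + 3*u (y(u) = 9 + 3*(3*5 + u) = 9 + 3*(15 + u) = 9 + (45 + 3*u) = 54 + 3*u)
Q = -6
v(T, L) = -L²*(1 + L)² (v(T, L) = -(L*(1 + L))² = -L²*(1 + L)²)
-G(-4, 6)*v(Q, y(5)) = -4*(-(54 + 3*5)²*(1 + (54 + 3*5))²) = -4*(-(54 + 15)²*(1 + (54 + 15))²) = -4*(-1*69²*(1 + 69)²) = -4*(-1*4761*70²) = -4*(-1*4761*4900) = -4*(-23328900) = -1*(-93315600) = 93315600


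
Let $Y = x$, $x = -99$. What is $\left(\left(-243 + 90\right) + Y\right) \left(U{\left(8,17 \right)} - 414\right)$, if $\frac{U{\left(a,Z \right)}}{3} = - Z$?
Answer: $117180$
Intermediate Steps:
$U{\left(a,Z \right)} = - 3 Z$ ($U{\left(a,Z \right)} = 3 \left(- Z\right) = - 3 Z$)
$Y = -99$
$\left(\left(-243 + 90\right) + Y\right) \left(U{\left(8,17 \right)} - 414\right) = \left(\left(-243 + 90\right) - 99\right) \left(\left(-3\right) 17 - 414\right) = \left(-153 - 99\right) \left(-51 - 414\right) = \left(-252\right) \left(-465\right) = 117180$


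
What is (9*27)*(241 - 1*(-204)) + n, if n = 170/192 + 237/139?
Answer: 1442988007/13344 ≈ 1.0814e+5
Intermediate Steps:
n = 34567/13344 (n = 170*(1/192) + 237*(1/139) = 85/96 + 237/139 = 34567/13344 ≈ 2.5905)
(9*27)*(241 - 1*(-204)) + n = (9*27)*(241 - 1*(-204)) + 34567/13344 = 243*(241 + 204) + 34567/13344 = 243*445 + 34567/13344 = 108135 + 34567/13344 = 1442988007/13344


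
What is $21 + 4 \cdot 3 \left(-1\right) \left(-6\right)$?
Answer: $93$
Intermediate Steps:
$21 + 4 \cdot 3 \left(-1\right) \left(-6\right) = 21 + 12 \left(-1\right) \left(-6\right) = 21 - -72 = 21 + 72 = 93$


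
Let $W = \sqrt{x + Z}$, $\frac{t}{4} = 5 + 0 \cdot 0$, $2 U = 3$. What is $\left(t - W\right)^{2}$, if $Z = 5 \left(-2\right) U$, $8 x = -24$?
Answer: $382 - 120 i \sqrt{2} \approx 382.0 - 169.71 i$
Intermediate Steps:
$x = -3$ ($x = \frac{1}{8} \left(-24\right) = -3$)
$U = \frac{3}{2}$ ($U = \frac{1}{2} \cdot 3 = \frac{3}{2} \approx 1.5$)
$t = 20$ ($t = 4 \left(5 + 0 \cdot 0\right) = 4 \left(5 + 0\right) = 4 \cdot 5 = 20$)
$Z = -15$ ($Z = 5 \left(-2\right) \frac{3}{2} = \left(-10\right) \frac{3}{2} = -15$)
$W = 3 i \sqrt{2}$ ($W = \sqrt{-3 - 15} = \sqrt{-18} = 3 i \sqrt{2} \approx 4.2426 i$)
$\left(t - W\right)^{2} = \left(20 - 3 i \sqrt{2}\right)^{2}$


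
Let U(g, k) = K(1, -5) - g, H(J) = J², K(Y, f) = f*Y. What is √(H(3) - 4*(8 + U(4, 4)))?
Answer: √13 ≈ 3.6056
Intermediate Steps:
K(Y, f) = Y*f
U(g, k) = -5 - g (U(g, k) = 1*(-5) - g = -5 - g)
√(H(3) - 4*(8 + U(4, 4))) = √(3² - 4*(8 + (-5 - 1*4))) = √(9 - 4*(8 + (-5 - 4))) = √(9 - 4*(8 - 9)) = √(9 - 4*(-1)) = √(9 + 4) = √13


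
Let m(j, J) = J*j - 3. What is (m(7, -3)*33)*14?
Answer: -11088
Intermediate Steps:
m(j, J) = -3 + J*j
(m(7, -3)*33)*14 = ((-3 - 3*7)*33)*14 = ((-3 - 21)*33)*14 = -24*33*14 = -792*14 = -11088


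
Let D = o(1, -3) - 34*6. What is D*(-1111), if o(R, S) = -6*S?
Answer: 206646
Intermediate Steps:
D = -186 (D = -6*(-3) - 34*6 = 18 - 204 = -186)
D*(-1111) = -186*(-1111) = 206646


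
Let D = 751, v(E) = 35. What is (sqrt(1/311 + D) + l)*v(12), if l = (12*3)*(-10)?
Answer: -12600 + 35*sqrt(72637782)/311 ≈ -11641.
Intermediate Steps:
l = -360 (l = 36*(-10) = -360)
(sqrt(1/311 + D) + l)*v(12) = (sqrt(1/311 + 751) - 360)*35 = (sqrt(233562/311) - 360)*35 = (sqrt(72637782)/311 - 360)*35 = (-360 + sqrt(72637782)/311)*35 = -12600 + 35*sqrt(72637782)/311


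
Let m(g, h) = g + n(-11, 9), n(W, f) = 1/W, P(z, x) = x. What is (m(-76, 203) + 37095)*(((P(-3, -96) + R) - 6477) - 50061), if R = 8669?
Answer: -19531731720/11 ≈ -1.7756e+9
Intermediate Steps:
m(g, h) = -1/11 + g (m(g, h) = g + 1/(-11) = g - 1/11 = -1/11 + g)
(m(-76, 203) + 37095)*(((P(-3, -96) + R) - 6477) - 50061) = ((-1/11 - 76) + 37095)*(((-96 + 8669) - 6477) - 50061) = (-837/11 + 37095)*((8573 - 6477) - 50061) = 407208*(2096 - 50061)/11 = (407208/11)*(-47965) = -19531731720/11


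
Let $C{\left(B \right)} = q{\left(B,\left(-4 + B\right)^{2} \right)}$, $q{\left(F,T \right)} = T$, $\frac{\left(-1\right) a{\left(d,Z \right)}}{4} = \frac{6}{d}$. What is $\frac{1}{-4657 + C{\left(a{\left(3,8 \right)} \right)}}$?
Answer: $- \frac{1}{4513} \approx -0.00022158$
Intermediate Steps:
$a{\left(d,Z \right)} = - \frac{24}{d}$ ($a{\left(d,Z \right)} = - 4 \frac{6}{d} = - \frac{24}{d}$)
$C{\left(B \right)} = \left(-4 + B\right)^{2}$
$\frac{1}{-4657 + C{\left(a{\left(3,8 \right)} \right)}} = \frac{1}{-4657 + \left(-4 - \frac{24}{3}\right)^{2}} = \frac{1}{-4657 + \left(-4 - 8\right)^{2}} = \frac{1}{-4657 + \left(-12\right)^{2}} = \frac{1}{-4657 + 144} = \frac{1}{-4513} = - \frac{1}{4513}$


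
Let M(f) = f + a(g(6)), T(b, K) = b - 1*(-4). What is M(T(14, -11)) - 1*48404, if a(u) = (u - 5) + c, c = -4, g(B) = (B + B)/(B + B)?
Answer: -48394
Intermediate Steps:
g(B) = 1 (g(B) = (2*B)/((2*B)) = (2*B)*(1/(2*B)) = 1)
a(u) = -9 + u (a(u) = (u - 5) - 4 = (-5 + u) - 4 = -9 + u)
T(b, K) = 4 + b (T(b, K) = b + 4 = 4 + b)
M(f) = -8 + f (M(f) = f + (-9 + 1) = f - 8 = -8 + f)
M(T(14, -11)) - 1*48404 = (-8 + (4 + 14)) - 1*48404 = (-8 + 18) - 48404 = 10 - 48404 = -48394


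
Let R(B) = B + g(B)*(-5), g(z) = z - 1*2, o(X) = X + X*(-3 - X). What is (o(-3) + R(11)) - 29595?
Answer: -29632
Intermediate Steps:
g(z) = -2 + z (g(z) = z - 2 = -2 + z)
R(B) = 10 - 4*B (R(B) = B + (-2 + B)*(-5) = B + (10 - 5*B) = 10 - 4*B)
(o(-3) + R(11)) - 29595 = (-1*(-3)*(2 - 3) + (10 - 4*11)) - 29595 = (-1*(-3)*(-1) + (10 - 44)) - 29595 = (-3 - 34) - 29595 = -37 - 29595 = -29632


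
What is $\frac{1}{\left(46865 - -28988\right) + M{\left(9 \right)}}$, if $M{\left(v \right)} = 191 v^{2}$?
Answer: $\frac{1}{91324} \approx 1.095 \cdot 10^{-5}$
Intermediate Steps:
$\frac{1}{\left(46865 - -28988\right) + M{\left(9 \right)}} = \frac{1}{\left(46865 - -28988\right) + 191 \cdot 9^{2}} = \frac{1}{\left(46865 + 28988\right) + 191 \cdot 81} = \frac{1}{75853 + 15471} = \frac{1}{91324}$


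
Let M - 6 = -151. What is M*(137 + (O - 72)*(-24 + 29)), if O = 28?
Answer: 12035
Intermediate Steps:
M = -145 (M = 6 - 151 = -145)
M*(137 + (O - 72)*(-24 + 29)) = -145*(137 + (28 - 72)*(-24 + 29)) = -145*(137 - 44*5) = -145*(137 - 220) = -145*(-83) = 12035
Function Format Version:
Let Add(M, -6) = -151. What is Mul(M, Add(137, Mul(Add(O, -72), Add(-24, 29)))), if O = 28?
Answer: 12035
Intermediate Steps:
M = -145 (M = Add(6, -151) = -145)
Mul(M, Add(137, Mul(Add(O, -72), Add(-24, 29)))) = Mul(-145, Add(137, Mul(Add(28, -72), Add(-24, 29)))) = Mul(-145, Add(137, Mul(-44, 5))) = Mul(-145, Add(137, -220)) = Mul(-145, -83) = 12035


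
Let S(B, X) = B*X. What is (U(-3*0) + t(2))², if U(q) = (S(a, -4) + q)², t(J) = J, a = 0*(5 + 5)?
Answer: 4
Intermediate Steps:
a = 0 (a = 0*10 = 0)
U(q) = q² (U(q) = (0*(-4) + q)² = (0 + q)² = q²)
(U(-3*0) + t(2))² = ((-3*0)² + 2)² = (0² + 2)² = (0 + 2)² = 2² = 4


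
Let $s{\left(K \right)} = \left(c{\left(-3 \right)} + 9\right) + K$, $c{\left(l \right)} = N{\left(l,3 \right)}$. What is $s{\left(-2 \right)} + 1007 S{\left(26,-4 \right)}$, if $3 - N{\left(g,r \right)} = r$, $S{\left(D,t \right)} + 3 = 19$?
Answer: $16119$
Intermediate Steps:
$S{\left(D,t \right)} = 16$ ($S{\left(D,t \right)} = -3 + 19 = 16$)
$N{\left(g,r \right)} = 3 - r$
$c{\left(l \right)} = 0$ ($c{\left(l \right)} = 3 - 3 = 0$)
$s{\left(K \right)} = 9 + K$ ($s{\left(K \right)} = \left(0 + 9\right) + K = 9 + K$)
$s{\left(-2 \right)} + 1007 S{\left(26,-4 \right)} = \left(9 - 2\right) + 1007 \cdot 16 = 7 + 16112 = 16119$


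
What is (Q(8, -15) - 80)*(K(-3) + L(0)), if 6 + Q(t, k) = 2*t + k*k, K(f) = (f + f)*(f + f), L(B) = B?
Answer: 5580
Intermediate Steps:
K(f) = 4*f**2 (K(f) = (2*f)*(2*f) = 4*f**2)
Q(t, k) = -6 + k**2 + 2*t (Q(t, k) = -6 + (2*t + k*k) = -6 + (2*t + k**2) = -6 + (k**2 + 2*t) = -6 + k**2 + 2*t)
(Q(8, -15) - 80)*(K(-3) + L(0)) = ((-6 + (-15)**2 + 2*8) - 80)*(4*(-3)**2 + 0) = ((-6 + 225 + 16) - 80)*(4*9 + 0) = (235 - 80)*(36 + 0) = 155*36 = 5580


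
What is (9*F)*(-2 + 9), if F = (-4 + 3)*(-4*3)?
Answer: 756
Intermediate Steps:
F = 12 (F = -1*(-12) = 12)
(9*F)*(-2 + 9) = (9*12)*(-2 + 9) = 108*7 = 756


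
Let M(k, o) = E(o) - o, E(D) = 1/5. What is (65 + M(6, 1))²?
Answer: 103041/25 ≈ 4121.6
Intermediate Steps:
E(D) = ⅕
M(k, o) = ⅕ - o
(65 + M(6, 1))² = (65 + (⅕ - 1*1))² = (65 + (⅕ - 1))² = (65 - ⅘)² = (321/5)² = 103041/25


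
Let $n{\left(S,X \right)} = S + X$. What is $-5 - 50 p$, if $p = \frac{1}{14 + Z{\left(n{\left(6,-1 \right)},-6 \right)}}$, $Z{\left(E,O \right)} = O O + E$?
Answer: $- \frac{65}{11} \approx -5.9091$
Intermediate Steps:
$Z{\left(E,O \right)} = E + O^{2}$ ($Z{\left(E,O \right)} = O^{2} + E = E + O^{2}$)
$p = \frac{1}{55}$ ($p = \frac{1}{14 + \left(\left(6 - 1\right) + \left(-6\right)^{2}\right)} = \frac{1}{14 + \left(5 + 36\right)} = \frac{1}{14 + 41} = \frac{1}{55} \approx 0.018182$)
$-5 - 50 p = -5 - \frac{10}{11} = - \frac{65}{11}$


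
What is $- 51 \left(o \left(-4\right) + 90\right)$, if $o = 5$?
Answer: $-3570$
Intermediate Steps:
$- 51 \left(o \left(-4\right) + 90\right) = - 51 \left(5 \left(-4\right) + 90\right) = - 51 \left(-20 + 90\right) = \left(-51\right) 70 = -3570$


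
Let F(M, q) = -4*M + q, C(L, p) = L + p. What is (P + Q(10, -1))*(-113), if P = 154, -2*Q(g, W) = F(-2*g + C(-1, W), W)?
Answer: -24973/2 ≈ -12487.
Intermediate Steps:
F(M, q) = q - 4*M
Q(g, W) = -2 - 4*g + 3*W/2 (Q(g, W) = -(W - 4*(-2*g + (-1 + W)))/2 = -(W - 4*(-1 + W - 2*g))/2 = -(W + (4 - 4*W + 8*g))/2 = -(4 - 3*W + 8*g)/2 = -2 - 4*g + 3*W/2)
(P + Q(10, -1))*(-113) = (154 + (-2 - 4*10 + (3/2)*(-1)))*(-113) = (154 + (-2 - 40 - 3/2))*(-113) = (154 - 87/2)*(-113) = (221/2)*(-113) = -24973/2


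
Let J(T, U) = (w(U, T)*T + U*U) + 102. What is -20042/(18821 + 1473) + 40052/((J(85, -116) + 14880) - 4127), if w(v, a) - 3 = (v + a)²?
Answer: -658333627/1078128897 ≈ -0.61063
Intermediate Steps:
w(v, a) = 3 + (a + v)² (w(v, a) = 3 + (v + a)² = 3 + (a + v)²)
J(T, U) = 102 + U² + T*(3 + (T + U)²) (J(T, U) = ((3 + (T + U)²)*T + U*U) + 102 = (T*(3 + (T + U)²) + U²) + 102 = (U² + T*(3 + (T + U)²)) + 102 = 102 + U² + T*(3 + (T + U)²))
-20042/(18821 + 1473) + 40052/((J(85, -116) + 14880) - 4127) = -20042/(18821 + 1473) + 40052/(((102 + (-116)² + 85*(3 + (85 - 116)²)) + 14880) - 4127) = -20042/20294 + 40052/(((102 + 13456 + 85*(3 + (-31)²)) + 14880) - 4127) = -20042*1/20294 + 40052/(((102 + 13456 + 85*(3 + 961)) + 14880) - 4127) = -10021/10147 + 40052/(((102 + 13456 + 85*964) + 14880) - 4127) = -10021/10147 + 40052/(((102 + 13456 + 81940) + 14880) - 4127) = -10021/10147 + 40052/((95498 + 14880) - 4127) = -10021/10147 + 40052/(110378 - 4127) = -10021/10147 + 40052/106251 = -658333627/1078128897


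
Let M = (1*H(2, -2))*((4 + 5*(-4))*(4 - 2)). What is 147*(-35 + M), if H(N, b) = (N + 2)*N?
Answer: -42777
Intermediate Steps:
H(N, b) = N*(2 + N) (H(N, b) = (2 + N)*N = N*(2 + N))
M = -256 (M = (1*(2*(2 + 2)))*((4 + 5*(-4))*(4 - 2)) = (1*(2*4))*((4 - 20)*2) = (1*8)*(-16*2) = 8*(-32) = -256)
147*(-35 + M) = 147*(-35 - 256) = 147*(-291) = -42777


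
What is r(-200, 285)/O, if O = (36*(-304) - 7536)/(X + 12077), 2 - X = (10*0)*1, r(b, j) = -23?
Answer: 277817/18480 ≈ 15.033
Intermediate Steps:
X = 2 (X = 2 - 10*0 = 2 - 0 = 2 - 1*0 = 2 + 0 = 2)
O = -18480/12079 (O = (36*(-304) - 7536)/(2 + 12077) = (-10944 - 7536)/12079 = -18480*1/12079 = -18480/12079 ≈ -1.5299)
r(-200, 285)/O = -23/(-18480/12079) = -23*(-12079/18480) = 277817/18480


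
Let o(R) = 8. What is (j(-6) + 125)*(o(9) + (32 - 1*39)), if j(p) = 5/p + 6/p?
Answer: 739/6 ≈ 123.17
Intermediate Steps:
j(p) = 11/p
(j(-6) + 125)*(o(9) + (32 - 1*39)) = (11/(-6) + 125)*(8 + (32 - 1*39)) = (11*(-⅙) + 125)*(8 + (32 - 39)) = (-11/6 + 125)*(8 - 7) = (739/6)*1 = 739/6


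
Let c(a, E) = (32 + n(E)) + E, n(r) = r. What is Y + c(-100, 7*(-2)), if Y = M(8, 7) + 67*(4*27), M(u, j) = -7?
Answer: 7233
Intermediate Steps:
c(a, E) = 32 + 2*E (c(a, E) = (32 + E) + E = 32 + 2*E)
Y = 7229 (Y = -7 + 67*(4*27) = -7 + 67*108 = -7 + 7236 = 7229)
Y + c(-100, 7*(-2)) = 7229 + (32 + 2*(7*(-2))) = 7229 + (32 + 2*(-14)) = 7229 + (32 - 28) = 7229 + 4 = 7233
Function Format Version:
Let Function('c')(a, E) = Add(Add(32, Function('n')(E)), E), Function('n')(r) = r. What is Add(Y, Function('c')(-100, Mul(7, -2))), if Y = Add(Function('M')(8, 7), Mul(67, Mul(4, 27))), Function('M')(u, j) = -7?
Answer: 7233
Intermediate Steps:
Function('c')(a, E) = Add(32, Mul(2, E)) (Function('c')(a, E) = Add(Add(32, E), E) = Add(32, Mul(2, E)))
Y = 7229 (Y = Add(-7, Mul(67, Mul(4, 27))) = Add(-7, Mul(67, 108)) = Add(-7, 7236) = 7229)
Add(Y, Function('c')(-100, Mul(7, -2))) = Add(7229, Add(32, Mul(2, Mul(7, -2)))) = Add(7229, Add(32, Mul(2, -14))) = Add(7229, Add(32, -28)) = Add(7229, 4) = 7233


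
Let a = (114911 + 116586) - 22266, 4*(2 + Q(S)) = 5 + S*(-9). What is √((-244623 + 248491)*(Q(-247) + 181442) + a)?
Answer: √704173627 ≈ 26536.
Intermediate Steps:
Q(S) = -¾ - 9*S/4 (Q(S) = -2 + (5 + S*(-9))/4 = -2 + (5 - 9*S)/4 = -2 + (5/4 - 9*S/4) = -¾ - 9*S/4)
a = 209231 (a = 231497 - 22266 = 209231)
√((-244623 + 248491)*(Q(-247) + 181442) + a) = √((-244623 + 248491)*((-¾ - 9/4*(-247)) + 181442) + 209231) = √(3868*((-¾ + 2223/4) + 181442) + 209231) = √(3868*(555 + 181442) + 209231) = √(3868*181997 + 209231) = √(703964396 + 209231) = √704173627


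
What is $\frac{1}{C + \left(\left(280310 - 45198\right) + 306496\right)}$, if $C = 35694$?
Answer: $\frac{1}{577302} \approx 1.7322 \cdot 10^{-6}$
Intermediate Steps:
$\frac{1}{C + \left(\left(280310 - 45198\right) + 306496\right)} = \frac{1}{35694 + \left(\left(280310 - 45198\right) + 306496\right)} = \frac{1}{35694 + \left(235112 + 306496\right)} = \frac{1}{35694 + 541608} = \frac{1}{577302}$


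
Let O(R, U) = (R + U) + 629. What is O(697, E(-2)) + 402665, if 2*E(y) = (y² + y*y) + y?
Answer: 403994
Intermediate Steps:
E(y) = y² + y/2 (E(y) = ((y² + y*y) + y)/2 = ((y² + y²) + y)/2 = (2*y² + y)/2 = (y + 2*y²)/2 = y² + y/2)
O(R, U) = 629 + R + U
O(697, E(-2)) + 402665 = (629 + 697 - 2*(½ - 2)) + 402665 = (629 + 697 - 2*(-3/2)) + 402665 = (629 + 697 + 3) + 402665 = 1329 + 402665 = 403994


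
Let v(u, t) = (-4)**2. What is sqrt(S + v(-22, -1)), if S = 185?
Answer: sqrt(201) ≈ 14.177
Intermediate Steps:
v(u, t) = 16
sqrt(S + v(-22, -1)) = sqrt(185 + 16) = sqrt(201)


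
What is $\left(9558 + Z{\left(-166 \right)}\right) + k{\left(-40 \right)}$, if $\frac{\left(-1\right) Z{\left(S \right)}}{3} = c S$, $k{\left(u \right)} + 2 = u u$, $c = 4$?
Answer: $13148$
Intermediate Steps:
$k{\left(u \right)} = -2 + u^{2}$ ($k{\left(u \right)} = -2 + u u = -2 + u^{2}$)
$Z{\left(S \right)} = - 12 S$ ($Z{\left(S \right)} = - 3 \cdot 4 S = - 12 S$)
$\left(9558 + Z{\left(-166 \right)}\right) + k{\left(-40 \right)} = \left(9558 - -1992\right) - \left(2 - \left(-40\right)^{2}\right) = \left(9558 + 1992\right) + \left(-2 + 1600\right) = 11550 + 1598 = 13148$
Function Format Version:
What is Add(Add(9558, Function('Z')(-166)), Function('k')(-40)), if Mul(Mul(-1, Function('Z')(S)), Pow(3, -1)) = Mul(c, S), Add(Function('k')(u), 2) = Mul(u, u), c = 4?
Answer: 13148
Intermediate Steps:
Function('k')(u) = Add(-2, Pow(u, 2)) (Function('k')(u) = Add(-2, Mul(u, u)) = Add(-2, Pow(u, 2)))
Function('Z')(S) = Mul(-12, S) (Function('Z')(S) = Mul(-3, Mul(4, S)) = Mul(-12, S))
Add(Add(9558, Function('Z')(-166)), Function('k')(-40)) = Add(Add(9558, Mul(-12, -166)), Add(-2, Pow(-40, 2))) = Add(Add(9558, 1992), Add(-2, 1600)) = Add(11550, 1598) = 13148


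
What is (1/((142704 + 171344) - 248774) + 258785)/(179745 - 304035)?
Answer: -16891932091/8112905460 ≈ -2.0821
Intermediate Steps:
(1/((142704 + 171344) - 248774) + 258785)/(179745 - 304035) = (1/(314048 - 248774) + 258785)/(-124290) = (1/65274 + 258785)*(-1/124290) = (16891932091/65274)*(-1/124290) = -16891932091/8112905460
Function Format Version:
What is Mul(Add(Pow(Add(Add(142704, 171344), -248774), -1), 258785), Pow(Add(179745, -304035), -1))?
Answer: Rational(-16891932091, 8112905460) ≈ -2.0821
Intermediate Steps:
Mul(Add(Pow(Add(Add(142704, 171344), -248774), -1), 258785), Pow(Add(179745, -304035), -1)) = Mul(Add(Pow(Add(314048, -248774), -1), 258785), Pow(-124290, -1)) = Mul(Add(Pow(65274, -1), 258785), Rational(-1, 124290)) = Mul(Add(Rational(1, 65274), 258785), Rational(-1, 124290)) = Mul(Rational(16891932091, 65274), Rational(-1, 124290)) = Rational(-16891932091, 8112905460)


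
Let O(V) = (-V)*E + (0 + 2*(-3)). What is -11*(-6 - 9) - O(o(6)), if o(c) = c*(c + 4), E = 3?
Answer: 351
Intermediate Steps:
o(c) = c*(4 + c)
O(V) = -6 - 3*V (O(V) = -V*3 + (0 + 2*(-3)) = -3*V + (0 - 6) = -3*V - 6 = -6 - 3*V)
-11*(-6 - 9) - O(o(6)) = -11*(-6 - 9) - (-6 - 18*(4 + 6)) = -11*(-15) - (-6 - 18*10) = 165 - (-6 - 3*60) = 165 - (-6 - 180) = 165 - 1*(-186) = 165 + 186 = 351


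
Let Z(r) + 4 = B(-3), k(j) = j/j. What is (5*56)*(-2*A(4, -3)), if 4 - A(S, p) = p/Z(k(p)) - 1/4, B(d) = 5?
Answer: -4060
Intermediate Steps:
k(j) = 1
Z(r) = 1 (Z(r) = -4 + 5 = 1)
A(S, p) = 17/4 - p (A(S, p) = 4 - (p/1 - 1/4) = 4 - (p*1 - 1*¼) = 4 - (p - ¼) = 4 - (-¼ + p) = 4 + (¼ - p) = 17/4 - p)
(5*56)*(-2*A(4, -3)) = (5*56)*(-2*(17/4 - 1*(-3))) = 280*(-2*(17/4 + 3)) = 280*(-2*29/4) = 280*(-29/2) = -4060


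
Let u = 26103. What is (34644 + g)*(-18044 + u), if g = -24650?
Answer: 80541646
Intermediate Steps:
(34644 + g)*(-18044 + u) = (34644 - 24650)*(-18044 + 26103) = 9994*8059 = 80541646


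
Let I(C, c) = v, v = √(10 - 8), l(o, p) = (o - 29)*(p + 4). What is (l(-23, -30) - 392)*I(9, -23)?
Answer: 960*√2 ≈ 1357.6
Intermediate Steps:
l(o, p) = (-29 + o)*(4 + p)
v = √2 ≈ 1.4142
I(C, c) = √2
(l(-23, -30) - 392)*I(9, -23) = ((-116 - 29*(-30) + 4*(-23) - 23*(-30)) - 392)*√2 = ((-116 + 870 - 92 + 690) - 392)*√2 = (1352 - 392)*√2 = 960*√2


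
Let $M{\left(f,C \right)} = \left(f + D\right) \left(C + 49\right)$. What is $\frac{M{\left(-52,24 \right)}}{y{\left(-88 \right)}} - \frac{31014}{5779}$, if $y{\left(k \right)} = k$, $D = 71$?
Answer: $- \frac{10744705}{508552} \approx -21.128$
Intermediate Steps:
$M{\left(f,C \right)} = \left(49 + C\right) \left(71 + f\right)$ ($M{\left(f,C \right)} = \left(f + 71\right) \left(C + 49\right) = \left(71 + f\right) \left(49 + C\right) = \left(49 + C\right) \left(71 + f\right)$)
$\frac{M{\left(-52,24 \right)}}{y{\left(-88 \right)}} - \frac{31014}{5779} = \frac{3479 + 49 \left(-52\right) + 71 \cdot 24 + 24 \left(-52\right)}{-88} - \frac{31014}{5779} = \left(3479 - 2548 + 1704 - 1248\right) \left(- \frac{1}{88}\right) - \frac{31014}{5779} = 1387 \left(- \frac{1}{88}\right) - \frac{31014}{5779} = - \frac{1387}{88} - \frac{31014}{5779} = - \frac{10744705}{508552}$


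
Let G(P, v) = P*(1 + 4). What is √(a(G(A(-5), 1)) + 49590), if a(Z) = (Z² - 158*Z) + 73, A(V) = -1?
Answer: √50478 ≈ 224.67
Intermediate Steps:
G(P, v) = 5*P (G(P, v) = P*5 = 5*P)
a(Z) = 73 + Z² - 158*Z
√(a(G(A(-5), 1)) + 49590) = √((73 + (5*(-1))² - 790*(-1)) + 49590) = √((73 + (-5)² - 158*(-5)) + 49590) = √((73 + 25 + 790) + 49590) = √(888 + 49590) = √50478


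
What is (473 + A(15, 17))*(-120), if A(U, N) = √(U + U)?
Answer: -56760 - 120*√30 ≈ -57417.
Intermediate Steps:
A(U, N) = √2*√U (A(U, N) = √(2*U) = √2*√U)
(473 + A(15, 17))*(-120) = (473 + √2*√15)*(-120) = (473 + √30)*(-120) = -56760 - 120*√30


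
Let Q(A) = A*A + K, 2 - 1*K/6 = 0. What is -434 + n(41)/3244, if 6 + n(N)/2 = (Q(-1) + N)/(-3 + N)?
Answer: -13375099/30818 ≈ -434.00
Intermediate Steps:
K = 12 (K = 12 - 6*0 = 12 + 0 = 12)
Q(A) = 12 + A² (Q(A) = A*A + 12 = A² + 12 = 12 + A²)
n(N) = -12 + 2*(13 + N)/(-3 + N) (n(N) = -12 + 2*(((12 + (-1)²) + N)/(-3 + N)) = -12 + 2*(((12 + 1) + N)/(-3 + N)) = -12 + 2*((13 + N)/(-3 + N)) = -12 + 2*(13 + N)/(-3 + N))
-434 + n(41)/3244 = -434 + (2*(31 - 5*41)/(-3 + 41))/3244 = -434 + (2*(31 - 205)/38)*(1/3244) = -434 + (2*(1/38)*(-174))*(1/3244) = -434 - 174/19*1/3244 = -434 - 87/30818 = -13375099/30818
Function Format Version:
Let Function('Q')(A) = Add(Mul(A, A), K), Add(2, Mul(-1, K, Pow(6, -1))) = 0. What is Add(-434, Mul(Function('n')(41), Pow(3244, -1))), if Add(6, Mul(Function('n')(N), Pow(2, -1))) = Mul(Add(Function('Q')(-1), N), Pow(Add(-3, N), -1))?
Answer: Rational(-13375099, 30818) ≈ -434.00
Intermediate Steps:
K = 12 (K = Add(12, Mul(-6, 0)) = Add(12, 0) = 12)
Function('Q')(A) = Add(12, Pow(A, 2)) (Function('Q')(A) = Add(Mul(A, A), 12) = Add(Pow(A, 2), 12) = Add(12, Pow(A, 2)))
Function('n')(N) = Add(-12, Mul(2, Pow(Add(-3, N), -1), Add(13, N))) (Function('n')(N) = Add(-12, Mul(2, Mul(Add(Add(12, Pow(-1, 2)), N), Pow(Add(-3, N), -1)))) = Add(-12, Mul(2, Mul(Add(Add(12, 1), N), Pow(Add(-3, N), -1)))) = Add(-12, Mul(2, Mul(Add(13, N), Pow(Add(-3, N), -1)))) = Add(-12, Mul(2, Mul(Pow(Add(-3, N), -1), Add(13, N)))) = Add(-12, Mul(2, Pow(Add(-3, N), -1), Add(13, N))))
Add(-434, Mul(Function('n')(41), Pow(3244, -1))) = Add(-434, Mul(Mul(2, Pow(Add(-3, 41), -1), Add(31, Mul(-5, 41))), Pow(3244, -1))) = Add(-434, Mul(Mul(2, Pow(38, -1), Add(31, -205)), Rational(1, 3244))) = Add(-434, Mul(Mul(2, Rational(1, 38), -174), Rational(1, 3244))) = Add(-434, Mul(Rational(-174, 19), Rational(1, 3244))) = Add(-434, Rational(-87, 30818)) = Rational(-13375099, 30818)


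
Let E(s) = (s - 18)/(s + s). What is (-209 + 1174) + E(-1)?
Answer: 1949/2 ≈ 974.50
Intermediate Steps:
E(s) = (-18 + s)/(2*s) (E(s) = (-18 + s)/((2*s)) = (-18 + s)*(1/(2*s)) = (-18 + s)/(2*s))
(-209 + 1174) + E(-1) = (-209 + 1174) + (½)*(-18 - 1)/(-1) = 965 + (½)*(-1)*(-19) = 965 + 19/2 = 1949/2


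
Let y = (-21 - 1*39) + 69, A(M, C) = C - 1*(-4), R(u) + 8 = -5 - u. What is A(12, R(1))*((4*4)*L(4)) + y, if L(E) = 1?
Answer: -151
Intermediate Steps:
R(u) = -13 - u (R(u) = -8 + (-5 - u) = -13 - u)
A(M, C) = 4 + C (A(M, C) = C + 4 = 4 + C)
y = 9 (y = (-21 - 39) + 69 = -60 + 69 = 9)
A(12, R(1))*((4*4)*L(4)) + y = (4 + (-13 - 1*1))*((4*4)*1) + 9 = (4 + (-13 - 1))*(16*1) + 9 = (4 - 14)*16 + 9 = -10*16 + 9 = -160 + 9 = -151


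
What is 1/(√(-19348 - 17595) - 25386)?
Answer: -25386/644485939 - I*√36943/644485939 ≈ -3.939e-5 - 2.9823e-7*I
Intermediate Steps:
1/(√(-19348 - 17595) - 25386) = 1/(√(-36943) - 25386) = 1/(I*√36943 - 25386) = 1/(-25386 + I*√36943)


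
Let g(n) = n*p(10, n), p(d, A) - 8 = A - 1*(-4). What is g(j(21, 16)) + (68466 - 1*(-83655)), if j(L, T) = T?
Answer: 152569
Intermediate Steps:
p(d, A) = 12 + A (p(d, A) = 8 + (A - 1*(-4)) = 8 + (A + 4) = 8 + (4 + A) = 12 + A)
g(n) = n*(12 + n)
g(j(21, 16)) + (68466 - 1*(-83655)) = 16*(12 + 16) + (68466 - 1*(-83655)) = 16*28 + (68466 + 83655) = 448 + 152121 = 152569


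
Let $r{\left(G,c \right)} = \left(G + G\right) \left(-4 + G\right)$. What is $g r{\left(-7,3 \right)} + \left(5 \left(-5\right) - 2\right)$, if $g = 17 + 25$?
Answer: $6441$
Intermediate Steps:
$r{\left(G,c \right)} = 2 G \left(-4 + G\right)$
$g = 42$
$g r{\left(-7,3 \right)} + \left(5 \left(-5\right) - 2\right) = 42 \cdot 2 \left(-7\right) \left(-4 - 7\right) + \left(5 \left(-5\right) - 2\right) = 42 \cdot 2 \left(-7\right) \left(-11\right) - 27 = 42 \cdot 154 - 27 = 6468 - 27 = 6441$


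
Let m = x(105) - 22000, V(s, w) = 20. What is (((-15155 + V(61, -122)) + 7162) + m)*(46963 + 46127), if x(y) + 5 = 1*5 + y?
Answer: -2780412120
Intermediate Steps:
x(y) = y (x(y) = -5 + (1*5 + y) = -5 + (5 + y) = y)
m = -21895 (m = 105 - 22000 = -21895)
(((-15155 + V(61, -122)) + 7162) + m)*(46963 + 46127) = (((-15155 + 20) + 7162) - 21895)*(46963 + 46127) = ((-15135 + 7162) - 21895)*93090 = (-7973 - 21895)*93090 = -29868*93090 = -2780412120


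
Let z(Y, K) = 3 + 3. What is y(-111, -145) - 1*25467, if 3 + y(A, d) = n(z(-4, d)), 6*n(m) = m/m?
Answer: -152819/6 ≈ -25470.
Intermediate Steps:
z(Y, K) = 6
n(m) = 1/6 (n(m) = (m/m)/6 = (1/6)*1 = 1/6)
y(A, d) = -17/6 (y(A, d) = -3 + 1/6 = -17/6)
y(-111, -145) - 1*25467 = -17/6 - 1*25467 = -17/6 - 25467 = -152819/6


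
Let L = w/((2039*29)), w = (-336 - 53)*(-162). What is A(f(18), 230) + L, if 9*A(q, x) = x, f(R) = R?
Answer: 14167292/532179 ≈ 26.621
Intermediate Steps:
A(q, x) = x/9
w = 63018 (w = -389*(-162) = 63018)
L = 63018/59131 (L = 63018/((2039*29)) = 63018/59131 ≈ 1.0657)
A(f(18), 230) + L = (⅑)*230 + 63018/59131 = 230/9 + 63018/59131 = 14167292/532179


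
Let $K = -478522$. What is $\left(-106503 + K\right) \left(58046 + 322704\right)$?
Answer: $-222748268750$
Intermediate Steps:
$\left(-106503 + K\right) \left(58046 + 322704\right) = \left(-106503 - 478522\right) \left(58046 + 322704\right) = \left(-585025\right) 380750 = -222748268750$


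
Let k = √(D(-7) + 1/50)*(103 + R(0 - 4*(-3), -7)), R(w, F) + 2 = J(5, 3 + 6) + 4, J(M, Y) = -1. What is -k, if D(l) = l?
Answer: -52*I*√698/5 ≈ -274.76*I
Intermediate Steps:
R(w, F) = 1 (R(w, F) = -2 + (-1 + 4) = -2 + 3 = 1)
k = 52*I*√698/5 (k = √(-7 + 1/50)*(103 + 1) = √(-7 + 1/50)*104 = √(-349/50)*104 = (I*√698/10)*104 = 52*I*√698/5 ≈ 274.76*I)
-k = -52*I*√698/5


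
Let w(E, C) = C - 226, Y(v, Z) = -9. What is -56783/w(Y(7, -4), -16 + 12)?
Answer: 56783/230 ≈ 246.88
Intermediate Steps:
w(E, C) = -226 + C
-56783/w(Y(7, -4), -16 + 12) = -56783/(-226 + (-16 + 12)) = -56783/(-226 - 4) = -56783/(-230) = -56783*(-1/230) = 56783/230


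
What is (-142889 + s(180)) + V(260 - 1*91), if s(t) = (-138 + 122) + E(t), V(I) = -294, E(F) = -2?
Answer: -143201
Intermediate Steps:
s(t) = -18 (s(t) = (-138 + 122) - 2 = -16 - 2 = -18)
(-142889 + s(180)) + V(260 - 1*91) = (-142889 - 18) - 294 = -142907 - 294 = -143201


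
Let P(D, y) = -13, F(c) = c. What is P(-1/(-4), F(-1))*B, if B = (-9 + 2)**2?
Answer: -637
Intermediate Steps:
B = 49 (B = (-7)**2 = 49)
P(-1/(-4), F(-1))*B = -13*49 = -637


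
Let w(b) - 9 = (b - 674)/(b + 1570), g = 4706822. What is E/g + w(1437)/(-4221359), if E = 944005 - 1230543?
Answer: -1818668662905483/29873320265585843 ≈ -0.060879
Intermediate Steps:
w(b) = 9 + (-674 + b)/(1570 + b) (w(b) = 9 + (b - 674)/(b + 1570) = 9 + (-674 + b)/(1570 + b))
E = -286538
E/g + w(1437)/(-4221359) = -286538/4706822 + (2*(6728 + 5*1437)/(1570 + 1437))/(-4221359) = -286538*1/4706822 + (2*(6728 + 7185)/3007)*(-1/4221359) = -143269/2353411 + (2*(1/3007)*13913)*(-1/4221359) = -143269/2353411 + (27826/3007)*(-1/4221359) = -143269/2353411 - 27826/12693626513 = -1818668662905483/29873320265585843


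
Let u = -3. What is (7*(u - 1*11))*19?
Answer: -1862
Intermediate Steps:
(7*(u - 1*11))*19 = (7*(-3 - 1*11))*19 = (7*(-3 - 11))*19 = (7*(-14))*19 = -98*19 = -1862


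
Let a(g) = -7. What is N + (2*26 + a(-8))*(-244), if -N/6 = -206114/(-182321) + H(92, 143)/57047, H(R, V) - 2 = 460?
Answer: -114272564141220/10400866087 ≈ -10987.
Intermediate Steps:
H(R, V) = 462 (H(R, V) = 2 + 460 = 462)
N = -71054505960/10400866087 (N = -6*(-206114/(-182321) + 462/57047) = -6*(-206114*(-1/182321) + 462*(1/57047)) = -6*(206114/182321 + 462/57047) = -6*11842417660/10400866087 = -71054505960/10400866087 ≈ -6.8316)
N + (2*26 + a(-8))*(-244) = -71054505960/10400866087 + (2*26 - 7)*(-244) = -71054505960/10400866087 + (52 - 7)*(-244) = -71054505960/10400866087 + 45*(-244) = -71054505960/10400866087 - 10980 = -114272564141220/10400866087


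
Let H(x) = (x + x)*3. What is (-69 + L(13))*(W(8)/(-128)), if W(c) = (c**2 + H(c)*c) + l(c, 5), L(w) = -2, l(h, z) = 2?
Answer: 15975/64 ≈ 249.61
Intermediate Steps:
H(x) = 6*x (H(x) = (2*x)*3 = 6*x)
W(c) = 2 + 7*c**2 (W(c) = (c**2 + (6*c)*c) + 2 = (c**2 + 6*c**2) + 2 = 7*c**2 + 2 = 2 + 7*c**2)
(-69 + L(13))*(W(8)/(-128)) = (-69 - 2)*((2 + 7*8**2)/(-128)) = -71*(2 + 7*64)*(-1)/128 = -71*(2 + 448)*(-1)/128 = -31950*(-1)/128 = -71*(-225/64) = 15975/64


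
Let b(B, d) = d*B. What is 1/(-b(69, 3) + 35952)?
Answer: 1/35745 ≈ 2.7976e-5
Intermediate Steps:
b(B, d) = B*d
1/(-b(69, 3) + 35952) = 1/(-69*3 + 35952) = 1/(-1*207 + 35952) = 1/(-207 + 35952) = 1/35745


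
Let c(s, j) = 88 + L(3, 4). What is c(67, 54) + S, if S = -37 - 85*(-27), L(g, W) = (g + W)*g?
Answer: 2367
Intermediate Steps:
L(g, W) = g*(W + g) (L(g, W) = (W + g)*g = g*(W + g))
c(s, j) = 109 (c(s, j) = 88 + 3*(4 + 3) = 88 + 3*7 = 88 + 21 = 109)
S = 2258 (S = -37 + 2295 = 2258)
c(67, 54) + S = 109 + 2258 = 2367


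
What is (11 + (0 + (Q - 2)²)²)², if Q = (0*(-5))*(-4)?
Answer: 729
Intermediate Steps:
Q = 0 (Q = 0*(-4) = 0)
(11 + (0 + (Q - 2)²)²)² = (11 + (0 + (0 - 2)²)²)² = (11 + (0 + (-2)²)²)² = (11 + (0 + 4)²)² = (11 + 4²)² = (11 + 16)² = 27² = 729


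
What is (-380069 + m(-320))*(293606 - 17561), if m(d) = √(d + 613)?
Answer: -104916147105 + 276045*√293 ≈ -1.0491e+11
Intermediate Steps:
m(d) = √(613 + d)
(-380069 + m(-320))*(293606 - 17561) = (-380069 + √(613 - 320))*(293606 - 17561) = (-380069 + √293)*276045 = -104916147105 + 276045*√293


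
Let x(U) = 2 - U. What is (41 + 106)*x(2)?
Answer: 0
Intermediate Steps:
(41 + 106)*x(2) = (41 + 106)*(2 - 1*2) = 147*(2 - 2) = 147*0 = 0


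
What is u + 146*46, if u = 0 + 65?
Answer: 6781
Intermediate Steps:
u = 65
u + 146*46 = 65 + 146*46 = 65 + 6716 = 6781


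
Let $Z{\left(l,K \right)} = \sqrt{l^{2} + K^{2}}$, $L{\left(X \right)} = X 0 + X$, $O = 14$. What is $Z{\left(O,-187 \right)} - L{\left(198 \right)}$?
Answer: $-198 + \sqrt{35165} \approx -10.477$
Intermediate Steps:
$L{\left(X \right)} = X$ ($L{\left(X \right)} = 0 + X = X$)
$Z{\left(l,K \right)} = \sqrt{K^{2} + l^{2}}$
$Z{\left(O,-187 \right)} - L{\left(198 \right)} = \sqrt{\left(-187\right)^{2} + 14^{2}} - 198 = \sqrt{34969 + 196} - 198 = \sqrt{35165} - 198 = -198 + \sqrt{35165}$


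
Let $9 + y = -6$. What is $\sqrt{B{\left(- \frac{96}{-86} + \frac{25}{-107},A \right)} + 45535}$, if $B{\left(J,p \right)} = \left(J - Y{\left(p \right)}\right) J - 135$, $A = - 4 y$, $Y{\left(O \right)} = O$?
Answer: $\frac{\sqrt{959977137461}}{4601} \approx 212.95$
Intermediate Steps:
$y = -15$ ($y = -9 - 6 = -15$)
$A = 60$ ($A = \left(-4\right) \left(-15\right) = 60$)
$B{\left(J,p \right)} = -135 + J \left(J - p\right)$ ($B{\left(J,p \right)} = \left(J - p\right) J - 135 = J \left(J - p\right) - 135 = -135 + J \left(J - p\right)$)
$\sqrt{B{\left(- \frac{96}{-86} + \frac{25}{-107},A \right)} + 45535} = \sqrt{\left(-135 + \left(- \frac{96}{-86} + \frac{25}{-107}\right)^{2} - \left(- \frac{96}{-86} + \frac{25}{-107}\right) 60\right) + 45535} = \sqrt{\left(-135 + \left(\left(-96\right) \left(- \frac{1}{86}\right) + 25 \left(- \frac{1}{107}\right)\right)^{2} - \left(\left(-96\right) \left(- \frac{1}{86}\right) + 25 \left(- \frac{1}{107}\right)\right) 60\right) + 45535} = \sqrt{\left(-135 + \left(\frac{48}{43} - \frac{25}{107}\right)^{2} - \left(\frac{48}{43} - \frac{25}{107}\right) 60\right) + 45535} = \sqrt{\left(-135 + \left(\frac{4061}{4601}\right)^{2} - \frac{4061}{4601} \cdot 60\right) + 45535} = \sqrt{\left(-135 + \frac{16491721}{21169201} - \frac{243660}{4601}\right) + 45535} = \sqrt{- \frac{3962430074}{21169201} + 45535} = \sqrt{\frac{959977137461}{21169201}} = \frac{\sqrt{959977137461}}{4601}$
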